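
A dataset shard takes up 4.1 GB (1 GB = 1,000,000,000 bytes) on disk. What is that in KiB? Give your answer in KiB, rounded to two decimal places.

4,003,906.25 KiB

4.1 GB = 4.1 × 10^9 bytes = 4,100,000,000 bytes
1 KiB = 1,024 bytes
4,100,000,000 / 1,024 = 4,003,906.25 KiB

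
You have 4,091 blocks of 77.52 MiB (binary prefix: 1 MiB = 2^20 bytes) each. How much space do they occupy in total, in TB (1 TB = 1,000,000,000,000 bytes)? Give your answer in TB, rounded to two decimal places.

0.33 TB

Total = 4,091 × 77.52 MiB = 317134.32 MiB
= 317134.32 × 1,048,576 bytes = 332,539,436,728.32 bytes
1 TB = 1,000,000,000,000 bytes
332,539,436,728.32 / 1,000,000,000,000 = 0.33 TB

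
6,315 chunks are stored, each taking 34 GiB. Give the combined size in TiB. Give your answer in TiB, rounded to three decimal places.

209.678 TiB

Total = 6,315 × 34 GiB = 214,710 GiB
= 214,710 × 1,073,741,824 bytes = 230,543,107,031,040 bytes
1 TiB = 1,099,511,627,776 bytes
230,543,107,031,040 / 1,099,511,627,776 = 209.678 TiB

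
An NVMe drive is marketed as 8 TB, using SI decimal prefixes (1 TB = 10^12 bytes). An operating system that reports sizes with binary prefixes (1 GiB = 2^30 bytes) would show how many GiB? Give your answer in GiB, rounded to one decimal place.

7,450.6 GiB

8 TB × 1,000,000,000,000 bytes/TB = 8,000,000,000,000 bytes
1 GiB = 2^30 bytes = 1,073,741,824 bytes
8,000,000,000,000 / 1,073,741,824 = 7,450.6 GiB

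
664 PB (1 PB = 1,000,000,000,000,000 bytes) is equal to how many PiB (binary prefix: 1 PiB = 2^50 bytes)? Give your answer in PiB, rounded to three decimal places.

664 PB = 664 × 10^15 bytes = 664,000,000,000,000,000 bytes
1 PiB = 2^50 bytes = 1,125,899,906,842,624 bytes
664,000,000,000,000,000 / 1,125,899,906,842,624 = 589.750 PiB

589.750 PiB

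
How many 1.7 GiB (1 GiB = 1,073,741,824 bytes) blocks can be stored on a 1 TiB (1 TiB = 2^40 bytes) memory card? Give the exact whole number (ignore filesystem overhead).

602

Capacity: 1 TiB = 1,099,511,627,776 bytes
Per item: 1.7 GiB = 1,825,361,100.8 bytes
⌊1,099,511,627,776 / 1,825,361,100.8⌋ = 602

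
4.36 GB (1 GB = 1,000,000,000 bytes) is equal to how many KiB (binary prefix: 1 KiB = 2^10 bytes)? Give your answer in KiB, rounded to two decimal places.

4.36 GB = 4.36 × 10^9 bytes = 4,360,000,000 bytes
1 KiB = 1,024 bytes
4,360,000,000 / 1,024 = 4,257,812.50 KiB

4,257,812.50 KiB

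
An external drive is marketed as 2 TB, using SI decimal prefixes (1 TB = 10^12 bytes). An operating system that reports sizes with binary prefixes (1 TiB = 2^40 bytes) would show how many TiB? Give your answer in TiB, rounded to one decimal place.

2 TB = 2 × 10^12 bytes = 2,000,000,000,000 bytes
1 TiB = 1,099,511,627,776 bytes
2,000,000,000,000 / 1,099,511,627,776 = 1.8 TiB

1.8 TiB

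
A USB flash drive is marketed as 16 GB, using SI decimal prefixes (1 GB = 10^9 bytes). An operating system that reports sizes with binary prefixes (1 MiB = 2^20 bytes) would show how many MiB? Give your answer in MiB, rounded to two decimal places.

16 GB = 16 × 10^9 bytes = 16,000,000,000 bytes
1 MiB = 1,048,576 bytes
16,000,000,000 / 1,048,576 = 15,258.79 MiB

15,258.79 MiB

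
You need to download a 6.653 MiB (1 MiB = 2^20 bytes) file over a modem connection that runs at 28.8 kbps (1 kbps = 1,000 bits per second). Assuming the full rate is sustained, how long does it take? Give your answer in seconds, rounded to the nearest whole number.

1,938 seconds

6.653 MiB = 6,976,176.128 bytes = 55,809,409.024 bits
28.8 kbps = 28,800 bits/s
time = 55,809,409.024 / 28,800 = 1,938 s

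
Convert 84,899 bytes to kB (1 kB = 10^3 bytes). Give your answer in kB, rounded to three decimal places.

84.899 kB

84,899 bytes given.
1 kB = 10^3 bytes = 1,000 bytes
84,899 / 1,000 = 84.899 kB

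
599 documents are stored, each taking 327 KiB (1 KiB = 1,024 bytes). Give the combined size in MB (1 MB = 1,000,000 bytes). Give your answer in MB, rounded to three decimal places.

200.574 MB

Total = 599 × 327 KiB = 195,873 KiB
= 195,873 × 1,024 bytes = 200,573,952 bytes
1 MB = 1,000,000 bytes
200,573,952 / 1,000,000 = 200.574 MB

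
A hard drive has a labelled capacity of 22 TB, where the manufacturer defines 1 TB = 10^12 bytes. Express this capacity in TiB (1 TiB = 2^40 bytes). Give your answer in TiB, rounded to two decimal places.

20.01 TiB

22 TB = 22 × 10^12 bytes = 22,000,000,000,000 bytes
1 TiB = 1,099,511,627,776 bytes
22,000,000,000,000 / 1,099,511,627,776 = 20.01 TiB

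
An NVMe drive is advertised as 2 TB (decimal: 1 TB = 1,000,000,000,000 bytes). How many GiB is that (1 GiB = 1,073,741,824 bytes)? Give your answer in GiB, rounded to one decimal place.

1,862.6 GiB

2 TB = 2 × 10^12 bytes = 2,000,000,000,000 bytes
1 GiB = 1,073,741,824 bytes
2,000,000,000,000 / 1,073,741,824 = 1,862.6 GiB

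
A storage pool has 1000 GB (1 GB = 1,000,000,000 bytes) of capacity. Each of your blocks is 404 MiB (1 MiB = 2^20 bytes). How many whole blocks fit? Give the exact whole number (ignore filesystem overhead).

Capacity: 1000 GB = 1,000,000,000,000 bytes
Per item: 404 MiB = 423,624,704 bytes
⌊1,000,000,000,000 / 423,624,704⌋ = 2,360

2,360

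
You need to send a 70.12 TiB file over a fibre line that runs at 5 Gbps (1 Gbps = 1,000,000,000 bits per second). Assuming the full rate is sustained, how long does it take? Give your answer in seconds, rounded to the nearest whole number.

123,356 seconds

70.12 TiB = 77,097,755,339,653.12 bytes = 616,782,042,717,224.96 bits
5 Gbps = 5,000,000,000 bits/s
time = 616,782,042,717,224.96 / 5,000,000,000 = 123,356 s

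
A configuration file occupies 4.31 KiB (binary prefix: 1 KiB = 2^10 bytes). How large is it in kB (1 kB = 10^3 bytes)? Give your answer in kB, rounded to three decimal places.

4.413 kB

4.31 KiB = 4.31 × 2^10 bytes = 4,413.44 bytes
1 kB = 1,000 bytes
4,413.44 / 1,000 = 4.413 kB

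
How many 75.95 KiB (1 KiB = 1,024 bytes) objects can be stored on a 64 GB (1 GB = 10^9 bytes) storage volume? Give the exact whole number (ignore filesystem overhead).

822,909

Capacity: 64 GB = 64,000,000,000 bytes
Per item: 75.95 KiB = 77,772.8 bytes
⌊64,000,000,000 / 77,772.8⌋ = 822,909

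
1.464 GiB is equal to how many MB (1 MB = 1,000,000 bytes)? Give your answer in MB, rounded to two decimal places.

1.464 GiB = 1.464 × 2^30 bytes = 1,571,958,030.336 bytes
1 MB = 1,000,000 bytes
1,571,958,030.336 / 1,000,000 = 1,571.96 MB

1,571.96 MB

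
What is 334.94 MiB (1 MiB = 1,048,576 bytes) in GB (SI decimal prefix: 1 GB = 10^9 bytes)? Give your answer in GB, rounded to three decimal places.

334.94 MiB = 334.94 × 2^20 bytes = 351,210,045.44 bytes
1 GB = 1,000,000,000 bytes
351,210,045.44 / 1,000,000,000 = 0.351 GB

0.351 GB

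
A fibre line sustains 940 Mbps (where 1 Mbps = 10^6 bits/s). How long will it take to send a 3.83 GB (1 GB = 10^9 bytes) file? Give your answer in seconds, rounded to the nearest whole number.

3.83 GB = 3,830,000,000 bytes = 30,640,000,000 bits
940 Mbps = 940,000,000 bits/s
time = 30,640,000,000 / 940,000,000 = 33 s

33 seconds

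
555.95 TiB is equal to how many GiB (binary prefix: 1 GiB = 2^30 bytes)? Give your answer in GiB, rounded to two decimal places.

569,292.80 GiB

555.95 TiB × 1,099,511,627,776 bytes/TiB = 611,273,489,462,067.2 bytes
1 GiB = 2^30 bytes = 1,073,741,824 bytes
611,273,489,462,067.2 / 1,073,741,824 = 569,292.80 GiB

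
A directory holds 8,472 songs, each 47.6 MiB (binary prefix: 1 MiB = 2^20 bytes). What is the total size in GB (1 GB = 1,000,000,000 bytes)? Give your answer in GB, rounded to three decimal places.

Total = 8,472 × 47.6 MiB = 403267.2 MiB
= 403267.2 × 1,048,576 bytes = 422,856,307,507.2 bytes
1 GB = 1,000,000,000 bytes
422,856,307,507.2 / 1,000,000,000 = 422.856 GB

422.856 GB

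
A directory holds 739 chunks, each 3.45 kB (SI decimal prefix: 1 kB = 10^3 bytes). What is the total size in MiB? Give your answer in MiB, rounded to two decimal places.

Total = 739 × 3.45 kB = 2549.55 kB
= 2549.55 × 1,000 bytes = 2,549,550 bytes
1 MiB = 1,048,576 bytes
2,549,550 / 1,048,576 = 2.43 MiB

2.43 MiB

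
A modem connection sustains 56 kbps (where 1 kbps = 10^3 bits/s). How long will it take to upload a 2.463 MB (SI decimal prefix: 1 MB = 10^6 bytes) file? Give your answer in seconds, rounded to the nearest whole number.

2.463 MB = 2,463,000 bytes = 19,704,000 bits
56 kbps = 56,000 bits/s
time = 19,704,000 / 56,000 = 352 s

352 seconds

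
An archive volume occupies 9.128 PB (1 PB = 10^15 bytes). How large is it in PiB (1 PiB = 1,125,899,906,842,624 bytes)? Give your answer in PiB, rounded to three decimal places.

8.107 PiB

9.128 PB × 1,000,000,000,000,000 bytes/PB = 9,128,000,000,000,000 bytes
1 PiB = 1,125,899,906,842,624 bytes
9,128,000,000,000,000 / 1,125,899,906,842,624 = 8.107 PiB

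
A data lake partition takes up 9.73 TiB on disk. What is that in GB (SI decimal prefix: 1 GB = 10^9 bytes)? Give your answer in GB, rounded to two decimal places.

10,698.25 GB

9.73 TiB × 1,099,511,627,776 bytes/TiB = 10,698,248,138,260.48 bytes
1 GB = 1,000,000,000 bytes
10,698,248,138,260.48 / 1,000,000,000 = 10,698.25 GB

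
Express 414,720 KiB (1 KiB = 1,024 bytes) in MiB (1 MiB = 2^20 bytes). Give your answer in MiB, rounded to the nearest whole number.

405 MiB

414,720 KiB × 1,024 bytes/KiB = 424,673,280 bytes
1 MiB = 1,048,576 bytes
424,673,280 / 1,048,576 = 405 MiB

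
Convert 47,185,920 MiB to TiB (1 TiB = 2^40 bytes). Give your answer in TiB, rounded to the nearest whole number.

45 TiB

47,185,920 MiB = 47,185,920 × 2^20 bytes = 49,478,023,249,920 bytes
1 TiB = 1,099,511,627,776 bytes
49,478,023,249,920 / 1,099,511,627,776 = 45 TiB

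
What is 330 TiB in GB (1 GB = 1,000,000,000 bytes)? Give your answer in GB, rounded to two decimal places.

330 TiB = 330 × 2^40 bytes = 362,838,837,166,080 bytes
1 GB = 10^9 bytes = 1,000,000,000 bytes
362,838,837,166,080 / 1,000,000,000 = 362,838.84 GB

362,838.84 GB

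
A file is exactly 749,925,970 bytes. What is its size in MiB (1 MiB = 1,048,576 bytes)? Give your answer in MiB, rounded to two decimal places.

715.19 MiB

749,925,970 bytes given.
1 MiB = 2^20 bytes = 1,048,576 bytes
749,925,970 / 1,048,576 = 715.19 MiB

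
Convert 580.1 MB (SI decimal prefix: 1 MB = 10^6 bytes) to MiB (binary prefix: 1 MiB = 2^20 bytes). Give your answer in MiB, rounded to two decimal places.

580.1 MB = 580.1 × 10^6 bytes = 580,100,000 bytes
1 MiB = 2^20 bytes = 1,048,576 bytes
580,100,000 / 1,048,576 = 553.23 MiB

553.23 MiB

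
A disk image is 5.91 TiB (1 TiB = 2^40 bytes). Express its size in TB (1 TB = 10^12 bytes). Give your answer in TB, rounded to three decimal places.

5.91 TiB = 5.91 × 2^40 bytes = 6,498,113,720,156.16 bytes
1 TB = 10^12 bytes = 1,000,000,000,000 bytes
6,498,113,720,156.16 / 1,000,000,000,000 = 6.498 TB

6.498 TB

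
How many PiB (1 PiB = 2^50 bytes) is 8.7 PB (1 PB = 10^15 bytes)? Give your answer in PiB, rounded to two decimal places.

7.73 PiB

8.7 PB × 1,000,000,000,000,000 bytes/PB = 8,700,000,000,000,000 bytes
1 PiB = 2^50 bytes = 1,125,899,906,842,624 bytes
8,700,000,000,000,000 / 1,125,899,906,842,624 = 7.73 PiB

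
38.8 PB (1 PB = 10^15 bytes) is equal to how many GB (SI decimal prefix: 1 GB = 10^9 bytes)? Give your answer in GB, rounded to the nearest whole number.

38.8 PB = 38.8 × 10^15 bytes = 38,800,000,000,000,000 bytes
1 GB = 10^9 bytes = 1,000,000,000 bytes
38,800,000,000,000,000 / 1,000,000,000 = 38,800,000 GB

38,800,000 GB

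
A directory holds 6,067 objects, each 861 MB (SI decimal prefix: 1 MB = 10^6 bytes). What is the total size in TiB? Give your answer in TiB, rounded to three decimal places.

Total = 6,067 × 861 MB = 5,223,687 MB
= 5,223,687 × 1,000,000 bytes = 5,223,687,000,000 bytes
1 TiB = 1,099,511,627,776 bytes
5,223,687,000,000 / 1,099,511,627,776 = 4.751 TiB

4.751 TiB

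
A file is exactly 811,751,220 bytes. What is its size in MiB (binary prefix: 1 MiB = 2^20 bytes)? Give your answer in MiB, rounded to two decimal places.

811,751,220 bytes given.
1 MiB = 1,048,576 bytes
811,751,220 / 1,048,576 = 774.15 MiB

774.15 MiB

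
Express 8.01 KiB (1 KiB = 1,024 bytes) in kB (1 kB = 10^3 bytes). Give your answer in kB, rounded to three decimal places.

8.01 KiB = 8.01 × 2^10 bytes = 8,202.24 bytes
1 kB = 10^3 bytes = 1,000 bytes
8,202.24 / 1,000 = 8.202 kB

8.202 kB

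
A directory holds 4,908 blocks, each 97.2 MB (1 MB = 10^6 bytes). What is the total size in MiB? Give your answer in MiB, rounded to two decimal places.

Total = 4,908 × 97.2 MB = 477057.6 MB
= 477057.6 × 1,000,000 bytes = 477,057,600,000 bytes
1 MiB = 1,048,576 bytes
477,057,600,000 / 1,048,576 = 454,957.58 MiB

454,957.58 MiB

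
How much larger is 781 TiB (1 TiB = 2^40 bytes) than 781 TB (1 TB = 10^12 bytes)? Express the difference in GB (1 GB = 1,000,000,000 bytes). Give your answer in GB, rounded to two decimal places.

77,718.58 GB

781 TiB = 781 × 1,099,511,627,776 = 858,718,581,293,056 bytes
781 TB = 781 × 1,000,000,000,000 = 781,000,000,000,000 bytes
difference = 77,718,581,293,056 bytes
77,718,581,293,056 / 1,000,000,000 = 77,718.58 GB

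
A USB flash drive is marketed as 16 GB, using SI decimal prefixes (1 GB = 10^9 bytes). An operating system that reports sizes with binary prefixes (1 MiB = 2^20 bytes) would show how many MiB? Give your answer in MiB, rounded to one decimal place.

16 GB = 16 × 10^9 bytes = 16,000,000,000 bytes
1 MiB = 1,048,576 bytes
16,000,000,000 / 1,048,576 = 15,258.8 MiB

15,258.8 MiB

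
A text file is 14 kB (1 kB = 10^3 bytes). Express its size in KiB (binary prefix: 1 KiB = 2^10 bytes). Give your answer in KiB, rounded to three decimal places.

14 kB × 1,000 bytes/kB = 14,000 bytes
1 KiB = 1,024 bytes
14,000 / 1,024 = 13.672 KiB

13.672 KiB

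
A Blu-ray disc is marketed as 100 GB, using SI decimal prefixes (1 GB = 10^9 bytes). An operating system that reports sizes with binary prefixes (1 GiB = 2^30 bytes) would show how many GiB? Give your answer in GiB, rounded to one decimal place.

93.1 GiB

100 GB = 100 × 10^9 bytes = 100,000,000,000 bytes
1 GiB = 2^30 bytes = 1,073,741,824 bytes
100,000,000,000 / 1,073,741,824 = 93.1 GiB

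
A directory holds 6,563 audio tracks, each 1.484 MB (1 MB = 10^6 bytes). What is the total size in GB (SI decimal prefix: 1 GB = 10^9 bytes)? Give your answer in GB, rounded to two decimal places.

Total = 6,563 × 1.484 MB = 9739.492 MB
= 9739.492 × 1,000,000 bytes = 9,739,492,000 bytes
1 GB = 1,000,000,000 bytes
9,739,492,000 / 1,000,000,000 = 9.74 GB

9.74 GB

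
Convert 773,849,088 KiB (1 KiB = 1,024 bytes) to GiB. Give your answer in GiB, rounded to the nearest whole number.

773,849,088 KiB = 773,849,088 × 2^10 bytes = 792,421,466,112 bytes
1 GiB = 2^30 bytes = 1,073,741,824 bytes
792,421,466,112 / 1,073,741,824 = 738 GiB

738 GiB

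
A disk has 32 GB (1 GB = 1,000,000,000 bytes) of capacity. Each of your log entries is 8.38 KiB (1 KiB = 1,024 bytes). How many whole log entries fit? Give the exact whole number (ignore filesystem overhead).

3,729,116

Capacity: 32 GB = 32,000,000,000 bytes
Per item: 8.38 KiB = 8,581.12 bytes
⌊32,000,000,000 / 8,581.12⌋ = 3,729,116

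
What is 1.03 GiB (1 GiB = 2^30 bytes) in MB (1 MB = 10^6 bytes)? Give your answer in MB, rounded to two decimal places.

1.03 GiB = 1.03 × 2^30 bytes = 1,105,954,078.72 bytes
1 MB = 1,000,000 bytes
1,105,954,078.72 / 1,000,000 = 1,105.95 MB

1,105.95 MB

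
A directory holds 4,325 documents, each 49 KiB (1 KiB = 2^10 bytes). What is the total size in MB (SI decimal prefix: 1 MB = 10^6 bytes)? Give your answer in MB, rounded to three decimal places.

Total = 4,325 × 49 KiB = 211,925 KiB
= 211,925 × 1,024 bytes = 217,011,200 bytes
1 MB = 1,000,000 bytes
217,011,200 / 1,000,000 = 217.011 MB

217.011 MB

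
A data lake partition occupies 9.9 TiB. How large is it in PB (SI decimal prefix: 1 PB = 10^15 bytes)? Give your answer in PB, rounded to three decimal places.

9.9 TiB × 1,099,511,627,776 bytes/TiB = 10,885,165,114,982.4 bytes
1 PB = 1,000,000,000,000,000 bytes
10,885,165,114,982.4 / 1,000,000,000,000,000 = 0.011 PB

0.011 PB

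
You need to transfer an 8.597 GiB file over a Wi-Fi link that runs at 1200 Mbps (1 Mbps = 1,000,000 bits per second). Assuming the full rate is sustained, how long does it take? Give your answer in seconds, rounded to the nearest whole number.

62 seconds

8.597 GiB = 9,230,958,460.928 bytes = 73,847,667,687.424 bits
1200 Mbps = 1,200,000,000 bits/s
time = 73,847,667,687.424 / 1,200,000,000 = 62 s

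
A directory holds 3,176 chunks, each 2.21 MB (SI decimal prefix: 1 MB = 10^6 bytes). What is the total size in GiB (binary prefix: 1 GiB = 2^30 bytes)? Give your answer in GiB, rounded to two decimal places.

6.54 GiB

Total = 3,176 × 2.21 MB = 7018.96 MB
= 7018.96 × 1,000,000 bytes = 7,018,960,000 bytes
1 GiB = 1,073,741,824 bytes
7,018,960,000 / 1,073,741,824 = 6.54 GiB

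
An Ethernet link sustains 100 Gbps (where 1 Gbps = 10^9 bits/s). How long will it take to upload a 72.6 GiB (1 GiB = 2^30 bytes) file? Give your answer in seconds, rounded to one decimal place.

72.6 GiB = 77,953,656,422.4 bytes = 623,629,251,379.2 bits
100 Gbps = 100,000,000,000 bits/s
time = 623,629,251,379.2 / 100,000,000,000 = 6.2 s

6.2 seconds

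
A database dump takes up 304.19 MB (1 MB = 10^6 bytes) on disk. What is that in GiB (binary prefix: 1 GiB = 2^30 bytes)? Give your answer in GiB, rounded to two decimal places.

304.19 MB × 1,000,000 bytes/MB = 304,190,000 bytes
1 GiB = 2^30 bytes = 1,073,741,824 bytes
304,190,000 / 1,073,741,824 = 0.28 GiB

0.28 GiB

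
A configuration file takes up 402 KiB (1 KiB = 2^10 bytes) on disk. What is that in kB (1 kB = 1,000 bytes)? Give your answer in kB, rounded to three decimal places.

411.648 kB

402 KiB × 1,024 bytes/KiB = 411,648 bytes
1 kB = 1,000 bytes
411,648 / 1,000 = 411.648 kB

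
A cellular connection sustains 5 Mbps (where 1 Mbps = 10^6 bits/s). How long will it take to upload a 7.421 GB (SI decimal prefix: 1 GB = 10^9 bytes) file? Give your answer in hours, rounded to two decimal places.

3.30 hours

7.421 GB = 7,421,000,000 bytes = 59,368,000,000 bits
5 Mbps = 5,000,000 bits/s
time = 59,368,000,000 / 5,000,000 = 11,873.6000 s
11,873.6000 s / 3600 = 3.30 hours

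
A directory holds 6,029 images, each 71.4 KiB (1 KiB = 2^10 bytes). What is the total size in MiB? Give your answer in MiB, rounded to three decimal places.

Total = 6,029 × 71.4 KiB = 430470.6 KiB
= 430470.6 × 1,024 bytes = 440,801,894.4 bytes
1 MiB = 1,048,576 bytes
440,801,894.4 / 1,048,576 = 420.381 MiB

420.381 MiB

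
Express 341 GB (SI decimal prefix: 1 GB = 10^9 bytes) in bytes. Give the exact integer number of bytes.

341,000,000,000 bytes

341 × 1,000,000,000 = 341,000,000,000 bytes  (1 GB = 10^9 bytes)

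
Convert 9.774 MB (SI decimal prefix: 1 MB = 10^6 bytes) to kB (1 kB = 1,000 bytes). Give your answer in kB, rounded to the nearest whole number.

9.774 MB × 1,000,000 bytes/MB = 9,774,000 bytes
1 kB = 10^3 bytes = 1,000 bytes
9,774,000 / 1,000 = 9,774 kB

9,774 kB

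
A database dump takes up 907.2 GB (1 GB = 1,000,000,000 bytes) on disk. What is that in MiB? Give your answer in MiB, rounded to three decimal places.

907.2 GB × 1,000,000,000 bytes/GB = 907,200,000,000 bytes
1 MiB = 2^20 bytes = 1,048,576 bytes
907,200,000,000 / 1,048,576 = 865,173.340 MiB

865,173.340 MiB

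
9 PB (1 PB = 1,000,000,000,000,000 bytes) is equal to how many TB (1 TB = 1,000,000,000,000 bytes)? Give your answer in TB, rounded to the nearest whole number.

9 PB = 9 × 10^15 bytes = 9,000,000,000,000,000 bytes
1 TB = 10^12 bytes = 1,000,000,000,000 bytes
9,000,000,000,000,000 / 1,000,000,000,000 = 9,000 TB

9,000 TB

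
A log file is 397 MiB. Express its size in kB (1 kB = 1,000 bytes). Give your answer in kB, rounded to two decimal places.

397 MiB = 397 × 2^20 bytes = 416,284,672 bytes
1 kB = 10^3 bytes = 1,000 bytes
416,284,672 / 1,000 = 416,284.67 kB

416,284.67 kB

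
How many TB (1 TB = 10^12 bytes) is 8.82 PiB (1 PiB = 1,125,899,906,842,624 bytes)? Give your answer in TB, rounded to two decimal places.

8.82 PiB = 8.82 × 2^50 bytes = 9,930,437,178,351,943.68 bytes
1 TB = 10^12 bytes = 1,000,000,000,000 bytes
9,930,437,178,351,943.68 / 1,000,000,000,000 = 9,930.44 TB

9,930.44 TB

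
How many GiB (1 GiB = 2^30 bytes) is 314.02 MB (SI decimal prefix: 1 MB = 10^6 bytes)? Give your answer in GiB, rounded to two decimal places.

0.29 GiB

314.02 MB = 314.02 × 10^6 bytes = 314,020,000 bytes
1 GiB = 1,073,741,824 bytes
314,020,000 / 1,073,741,824 = 0.29 GiB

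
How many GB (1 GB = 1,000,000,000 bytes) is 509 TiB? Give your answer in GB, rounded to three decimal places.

559,651.419 GB

509 TiB = 509 × 2^40 bytes = 559,651,418,537,984 bytes
1 GB = 10^9 bytes = 1,000,000,000 bytes
559,651,418,537,984 / 1,000,000,000 = 559,651.419 GB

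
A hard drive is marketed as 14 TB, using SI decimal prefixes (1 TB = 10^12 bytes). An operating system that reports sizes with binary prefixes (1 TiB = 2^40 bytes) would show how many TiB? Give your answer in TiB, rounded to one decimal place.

12.7 TiB

14 TB = 14 × 10^12 bytes = 14,000,000,000,000 bytes
1 TiB = 1,099,511,627,776 bytes
14,000,000,000,000 / 1,099,511,627,776 = 12.7 TiB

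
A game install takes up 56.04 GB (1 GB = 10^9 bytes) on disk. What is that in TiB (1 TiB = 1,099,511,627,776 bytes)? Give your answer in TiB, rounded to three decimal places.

56.04 GB = 56.04 × 10^9 bytes = 56,040,000,000 bytes
1 TiB = 2^40 bytes = 1,099,511,627,776 bytes
56,040,000,000 / 1,099,511,627,776 = 0.051 TiB

0.051 TiB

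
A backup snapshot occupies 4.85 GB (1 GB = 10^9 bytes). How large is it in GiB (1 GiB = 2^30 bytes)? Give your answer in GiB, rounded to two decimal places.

4.52 GiB

4.85 GB × 1,000,000,000 bytes/GB = 4,850,000,000 bytes
1 GiB = 1,073,741,824 bytes
4,850,000,000 / 1,073,741,824 = 4.52 GiB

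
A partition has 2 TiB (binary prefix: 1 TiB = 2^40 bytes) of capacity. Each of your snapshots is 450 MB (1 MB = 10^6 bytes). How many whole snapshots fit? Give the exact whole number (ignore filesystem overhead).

4,886

Capacity: 2 TiB = 2,199,023,255,552 bytes
Per item: 450 MB = 450,000,000 bytes
⌊2,199,023,255,552 / 450,000,000⌋ = 4,886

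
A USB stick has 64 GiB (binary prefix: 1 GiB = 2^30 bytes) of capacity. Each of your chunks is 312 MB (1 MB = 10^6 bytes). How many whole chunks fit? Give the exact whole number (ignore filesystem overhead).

Capacity: 64 GiB = 68,719,476,736 bytes
Per item: 312 MB = 312,000,000 bytes
⌊68,719,476,736 / 312,000,000⌋ = 220

220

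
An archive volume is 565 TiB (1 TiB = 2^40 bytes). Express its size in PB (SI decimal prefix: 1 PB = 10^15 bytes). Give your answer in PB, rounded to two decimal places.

0.62 PB

565 TiB × 1,099,511,627,776 bytes/TiB = 621,224,069,693,440 bytes
1 PB = 10^15 bytes = 1,000,000,000,000,000 bytes
621,224,069,693,440 / 1,000,000,000,000,000 = 0.62 PB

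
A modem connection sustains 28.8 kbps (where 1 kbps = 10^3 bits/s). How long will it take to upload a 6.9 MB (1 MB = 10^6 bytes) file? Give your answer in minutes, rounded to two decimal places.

6.9 MB = 6,900,000 bytes = 55,200,000 bits
28.8 kbps = 28,800 bits/s
time = 55,200,000 / 28,800 = 1,916.667 s
1,916.667 s / 60 = 31.94 minutes

31.94 minutes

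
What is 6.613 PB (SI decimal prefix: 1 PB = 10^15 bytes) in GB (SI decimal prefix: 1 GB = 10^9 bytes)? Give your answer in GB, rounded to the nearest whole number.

6.613 PB = 6.613 × 10^15 bytes = 6,613,000,000,000,000 bytes
1 GB = 10^9 bytes = 1,000,000,000 bytes
6,613,000,000,000,000 / 1,000,000,000 = 6,613,000 GB

6,613,000 GB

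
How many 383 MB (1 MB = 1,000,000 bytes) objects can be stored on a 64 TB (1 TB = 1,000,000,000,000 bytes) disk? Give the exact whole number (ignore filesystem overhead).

Capacity: 64 TB = 64,000,000,000,000 bytes
Per item: 383 MB = 383,000,000 bytes
⌊64,000,000,000,000 / 383,000,000⌋ = 167,101

167,101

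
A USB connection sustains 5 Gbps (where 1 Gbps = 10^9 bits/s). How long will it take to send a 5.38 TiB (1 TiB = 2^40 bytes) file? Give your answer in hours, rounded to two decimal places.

2.63 hours

5.38 TiB = 5,915,372,557,434.88 bytes = 47,322,980,459,479.04 bits
5 Gbps = 5,000,000,000 bits/s
time = 47,322,980,459,479.04 / 5,000,000,000 = 9,464.5961 s
9,464.5961 s / 3600 = 2.63 hours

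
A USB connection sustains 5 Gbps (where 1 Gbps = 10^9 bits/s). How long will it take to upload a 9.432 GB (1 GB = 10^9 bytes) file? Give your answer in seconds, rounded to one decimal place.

9.432 GB = 9,432,000,000 bytes = 75,456,000,000 bits
5 Gbps = 5,000,000,000 bits/s
time = 75,456,000,000 / 5,000,000,000 = 15.1 s

15.1 seconds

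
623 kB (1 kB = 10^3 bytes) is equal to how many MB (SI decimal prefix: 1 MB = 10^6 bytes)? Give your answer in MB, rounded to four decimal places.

0.6230 MB

623 kB = 623 × 10^3 bytes = 623,000 bytes
1 MB = 1,000,000 bytes
623,000 / 1,000,000 = 0.6230 MB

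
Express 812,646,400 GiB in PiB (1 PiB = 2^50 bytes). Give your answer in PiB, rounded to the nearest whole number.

812,646,400 GiB × 1,073,741,824 bytes/GiB = 872,572,427,803,033,600 bytes
1 PiB = 2^50 bytes = 1,125,899,906,842,624 bytes
872,572,427,803,033,600 / 1,125,899,906,842,624 = 775 PiB

775 PiB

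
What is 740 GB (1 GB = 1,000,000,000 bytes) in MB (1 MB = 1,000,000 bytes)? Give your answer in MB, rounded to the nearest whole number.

740 GB = 740 × 10^9 bytes = 740,000,000,000 bytes
1 MB = 1,000,000 bytes
740,000,000,000 / 1,000,000 = 740,000 MB

740,000 MB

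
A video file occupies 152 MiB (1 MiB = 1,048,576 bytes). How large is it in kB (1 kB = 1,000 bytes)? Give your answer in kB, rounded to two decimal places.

152 MiB = 152 × 2^20 bytes = 159,383,552 bytes
1 kB = 10^3 bytes = 1,000 bytes
159,383,552 / 1,000 = 159,383.55 kB

159,383.55 kB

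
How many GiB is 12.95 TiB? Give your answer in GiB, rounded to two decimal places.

13,260.80 GiB

12.95 TiB = 12.95 × 2^40 bytes = 14,238,675,579,699.2 bytes
1 GiB = 2^30 bytes = 1,073,741,824 bytes
14,238,675,579,699.2 / 1,073,741,824 = 13,260.80 GiB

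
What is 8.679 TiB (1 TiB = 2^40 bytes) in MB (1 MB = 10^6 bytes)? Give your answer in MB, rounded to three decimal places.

8.679 TiB × 1,099,511,627,776 bytes/TiB = 9,542,661,417,467.904 bytes
1 MB = 1,000,000 bytes
9,542,661,417,467.904 / 1,000,000 = 9,542,661.417 MB

9,542,661.417 MB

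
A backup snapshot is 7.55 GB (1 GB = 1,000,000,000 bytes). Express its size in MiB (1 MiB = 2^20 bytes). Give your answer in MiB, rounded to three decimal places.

7.55 GB = 7.55 × 10^9 bytes = 7,550,000,000 bytes
1 MiB = 1,048,576 bytes
7,550,000,000 / 1,048,576 = 7,200.241 MiB

7,200.241 MiB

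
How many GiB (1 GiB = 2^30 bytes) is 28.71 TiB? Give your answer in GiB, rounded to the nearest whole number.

29,399 GiB

28.71 TiB = 28.71 × 2^40 bytes = 31,566,978,833,448.96 bytes
1 GiB = 1,073,741,824 bytes
31,566,978,833,448.96 / 1,073,741,824 = 29,399 GiB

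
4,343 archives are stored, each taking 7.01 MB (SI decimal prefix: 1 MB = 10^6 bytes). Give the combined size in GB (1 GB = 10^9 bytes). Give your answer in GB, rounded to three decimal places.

Total = 4,343 × 7.01 MB = 30444.43 MB
= 30444.43 × 1,000,000 bytes = 30,444,430,000 bytes
1 GB = 1,000,000,000 bytes
30,444,430,000 / 1,000,000,000 = 30.444 GB

30.444 GB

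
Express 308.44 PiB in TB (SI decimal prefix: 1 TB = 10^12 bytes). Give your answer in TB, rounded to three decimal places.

347,272.567 TB

308.44 PiB × 1,125,899,906,842,624 bytes/PiB = 347,272,567,266,538,946.56 bytes
1 TB = 1,000,000,000,000 bytes
347,272,567,266,538,946.56 / 1,000,000,000,000 = 347,272.567 TB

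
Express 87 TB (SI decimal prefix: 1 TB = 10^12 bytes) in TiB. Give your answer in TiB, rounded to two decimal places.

87 TB = 87 × 10^12 bytes = 87,000,000,000,000 bytes
1 TiB = 2^40 bytes = 1,099,511,627,776 bytes
87,000,000,000,000 / 1,099,511,627,776 = 79.13 TiB

79.13 TiB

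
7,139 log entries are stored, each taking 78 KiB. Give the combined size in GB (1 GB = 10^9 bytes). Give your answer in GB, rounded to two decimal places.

Total = 7,139 × 78 KiB = 556,842 KiB
= 556,842 × 1,024 bytes = 570,206,208 bytes
1 GB = 1,000,000,000 bytes
570,206,208 / 1,000,000,000 = 0.57 GB

0.57 GB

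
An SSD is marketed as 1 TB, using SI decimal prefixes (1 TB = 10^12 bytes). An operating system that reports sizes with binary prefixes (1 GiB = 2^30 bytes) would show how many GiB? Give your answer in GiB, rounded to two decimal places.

931.32 GiB

1 TB × 1,000,000,000,000 bytes/TB = 1,000,000,000,000 bytes
1 GiB = 2^30 bytes = 1,073,741,824 bytes
1,000,000,000,000 / 1,073,741,824 = 931.32 GiB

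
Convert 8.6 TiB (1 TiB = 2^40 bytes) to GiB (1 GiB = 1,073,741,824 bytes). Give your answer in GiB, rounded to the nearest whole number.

8.6 TiB = 8.6 × 2^40 bytes = 9,455,799,998,873.6 bytes
1 GiB = 2^30 bytes = 1,073,741,824 bytes
9,455,799,998,873.6 / 1,073,741,824 = 8,806 GiB

8,806 GiB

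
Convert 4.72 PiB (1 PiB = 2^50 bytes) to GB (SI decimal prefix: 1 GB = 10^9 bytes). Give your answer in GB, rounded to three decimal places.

4.72 PiB × 1,125,899,906,842,624 bytes/PiB = 5,314,247,560,297,185.28 bytes
1 GB = 1,000,000,000 bytes
5,314,247,560,297,185.28 / 1,000,000,000 = 5,314,247.560 GB

5,314,247.560 GB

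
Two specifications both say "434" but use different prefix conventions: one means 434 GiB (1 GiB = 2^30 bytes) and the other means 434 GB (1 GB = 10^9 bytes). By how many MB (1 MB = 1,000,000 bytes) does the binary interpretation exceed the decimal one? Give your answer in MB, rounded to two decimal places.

32,003.95 MB

434 GiB = 434 × 1,073,741,824 = 466,003,951,616 bytes
434 GB = 434 × 1,000,000,000 = 434,000,000,000 bytes
difference = 32,003,951,616 bytes
32,003,951,616 / 1,000,000 = 32,003.95 MB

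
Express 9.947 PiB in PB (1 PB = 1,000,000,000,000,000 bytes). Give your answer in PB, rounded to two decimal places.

11.20 PB

9.947 PiB × 1,125,899,906,842,624 bytes/PiB = 11,199,326,373,363,580.928 bytes
1 PB = 10^15 bytes = 1,000,000,000,000,000 bytes
11,199,326,373,363,580.928 / 1,000,000,000,000,000 = 11.20 PB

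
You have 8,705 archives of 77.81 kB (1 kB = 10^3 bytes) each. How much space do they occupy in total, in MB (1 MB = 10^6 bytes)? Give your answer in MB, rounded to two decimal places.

Total = 8,705 × 77.81 kB = 677336.05 kB
= 677336.05 × 1,000 bytes = 677,336,050 bytes
1 MB = 1,000,000 bytes
677,336,050 / 1,000,000 = 677.34 MB

677.34 MB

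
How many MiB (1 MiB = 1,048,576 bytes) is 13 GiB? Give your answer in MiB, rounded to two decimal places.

13,312.00 MiB

13 GiB × 1,073,741,824 bytes/GiB = 13,958,643,712 bytes
1 MiB = 2^20 bytes = 1,048,576 bytes
13,958,643,712 / 1,048,576 = 13,312.00 MiB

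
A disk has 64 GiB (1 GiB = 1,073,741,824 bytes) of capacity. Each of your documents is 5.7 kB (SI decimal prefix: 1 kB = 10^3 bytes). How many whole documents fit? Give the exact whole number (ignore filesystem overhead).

Capacity: 64 GiB = 68,719,476,736 bytes
Per item: 5.7 kB = 5,700 bytes
⌊68,719,476,736 / 5,700⌋ = 12,056,048

12,056,048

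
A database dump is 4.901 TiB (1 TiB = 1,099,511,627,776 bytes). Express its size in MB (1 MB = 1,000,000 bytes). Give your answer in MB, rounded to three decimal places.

4.901 TiB × 1,099,511,627,776 bytes/TiB = 5,388,706,487,730.176 bytes
1 MB = 10^6 bytes = 1,000,000 bytes
5,388,706,487,730.176 / 1,000,000 = 5,388,706.488 MB

5,388,706.488 MB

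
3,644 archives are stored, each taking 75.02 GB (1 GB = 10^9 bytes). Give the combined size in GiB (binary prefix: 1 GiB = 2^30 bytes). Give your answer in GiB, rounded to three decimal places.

254,598.334 GiB

Total = 3,644 × 75.02 GB = 273372.88 GB
= 273372.88 × 1,000,000,000 bytes = 273,372,880,000,000 bytes
1 GiB = 1,073,741,824 bytes
273,372,880,000,000 / 1,073,741,824 = 254,598.334 GiB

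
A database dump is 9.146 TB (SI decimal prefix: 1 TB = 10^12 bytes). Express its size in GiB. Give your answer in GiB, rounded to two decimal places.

8,517.88 GiB

9.146 TB = 9.146 × 10^12 bytes = 9,146,000,000,000 bytes
1 GiB = 1,073,741,824 bytes
9,146,000,000,000 / 1,073,741,824 = 8,517.88 GiB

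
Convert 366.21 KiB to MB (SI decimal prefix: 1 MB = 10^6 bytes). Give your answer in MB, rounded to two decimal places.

0.37 MB

366.21 KiB = 366.21 × 2^10 bytes = 374,999.04 bytes
1 MB = 1,000,000 bytes
374,999.04 / 1,000,000 = 0.37 MB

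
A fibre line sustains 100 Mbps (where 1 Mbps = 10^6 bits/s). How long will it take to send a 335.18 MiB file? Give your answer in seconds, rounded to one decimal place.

335.18 MiB = 351,461,703.68 bytes = 2,811,693,629.44 bits
100 Mbps = 100,000,000 bits/s
time = 2,811,693,629.44 / 100,000,000 = 28.1 s

28.1 seconds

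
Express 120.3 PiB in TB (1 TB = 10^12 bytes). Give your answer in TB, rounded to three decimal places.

120.3 PiB × 1,125,899,906,842,624 bytes/PiB = 135,445,758,793,167,667.2 bytes
1 TB = 1,000,000,000,000 bytes
135,445,758,793,167,667.2 / 1,000,000,000,000 = 135,445.759 TB

135,445.759 TB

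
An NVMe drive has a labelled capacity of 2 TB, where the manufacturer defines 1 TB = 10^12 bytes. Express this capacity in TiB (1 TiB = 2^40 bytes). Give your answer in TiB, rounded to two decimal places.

2 TB = 2 × 10^12 bytes = 2,000,000,000,000 bytes
1 TiB = 2^40 bytes = 1,099,511,627,776 bytes
2,000,000,000,000 / 1,099,511,627,776 = 1.82 TiB

1.82 TiB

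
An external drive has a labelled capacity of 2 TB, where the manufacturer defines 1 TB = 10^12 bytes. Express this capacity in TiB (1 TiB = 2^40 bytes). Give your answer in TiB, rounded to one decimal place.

1.8 TiB

2 TB = 2 × 10^12 bytes = 2,000,000,000,000 bytes
1 TiB = 1,099,511,627,776 bytes
2,000,000,000,000 / 1,099,511,627,776 = 1.8 TiB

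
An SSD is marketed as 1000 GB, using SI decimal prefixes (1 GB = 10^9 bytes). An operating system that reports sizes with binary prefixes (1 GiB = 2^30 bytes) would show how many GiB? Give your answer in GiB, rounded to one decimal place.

1000 GB = 1000 × 10^9 bytes = 1,000,000,000,000 bytes
1 GiB = 2^30 bytes = 1,073,741,824 bytes
1,000,000,000,000 / 1,073,741,824 = 931.3 GiB

931.3 GiB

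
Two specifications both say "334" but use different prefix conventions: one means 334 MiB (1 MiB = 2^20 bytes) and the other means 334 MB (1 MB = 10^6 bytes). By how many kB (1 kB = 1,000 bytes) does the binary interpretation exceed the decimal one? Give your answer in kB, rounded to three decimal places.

16,224.384 kB

334 MiB = 334 × 1,048,576 = 350,224,384 bytes
334 MB = 334 × 1,000,000 = 334,000,000 bytes
difference = 16,224,384 bytes
16,224,384 / 1,000 = 16,224.384 kB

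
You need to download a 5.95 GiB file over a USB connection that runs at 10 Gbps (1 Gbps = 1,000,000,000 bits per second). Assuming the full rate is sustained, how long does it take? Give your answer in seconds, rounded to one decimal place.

5.1 seconds

5.95 GiB = 6,388,763,852.8 bytes = 51,110,110,822.4 bits
10 Gbps = 10,000,000,000 bits/s
time = 51,110,110,822.4 / 10,000,000,000 = 5.1 s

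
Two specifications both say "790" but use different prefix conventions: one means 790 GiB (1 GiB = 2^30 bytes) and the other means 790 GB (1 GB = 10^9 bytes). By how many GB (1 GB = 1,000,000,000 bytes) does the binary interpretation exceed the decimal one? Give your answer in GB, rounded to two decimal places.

58.26 GB

790 GiB = 790 × 1,073,741,824 = 848,256,040,960 bytes
790 GB = 790 × 1,000,000,000 = 790,000,000,000 bytes
difference = 58,256,040,960 bytes
58,256,040,960 / 1,000,000,000 = 58.26 GB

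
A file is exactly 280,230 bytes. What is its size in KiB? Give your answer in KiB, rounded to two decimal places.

273.66 KiB

280,230 bytes given.
1 KiB = 1,024 bytes
280,230 / 1,024 = 273.66 KiB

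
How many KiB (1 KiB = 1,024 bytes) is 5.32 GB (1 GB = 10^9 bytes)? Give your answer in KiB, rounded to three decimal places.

5,195,312.500 KiB

5.32 GB = 5.32 × 10^9 bytes = 5,320,000,000 bytes
1 KiB = 2^10 bytes = 1,024 bytes
5,320,000,000 / 1,024 = 5,195,312.500 KiB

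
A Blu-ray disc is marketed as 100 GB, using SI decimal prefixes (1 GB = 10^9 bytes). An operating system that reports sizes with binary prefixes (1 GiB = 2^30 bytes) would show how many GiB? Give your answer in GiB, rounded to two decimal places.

100 GB = 100 × 10^9 bytes = 100,000,000,000 bytes
1 GiB = 1,073,741,824 bytes
100,000,000,000 / 1,073,741,824 = 93.13 GiB

93.13 GiB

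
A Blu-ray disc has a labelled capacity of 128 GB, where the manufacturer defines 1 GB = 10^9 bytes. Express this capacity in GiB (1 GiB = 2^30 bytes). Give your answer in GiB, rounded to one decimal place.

128 GB = 128 × 10^9 bytes = 128,000,000,000 bytes
1 GiB = 2^30 bytes = 1,073,741,824 bytes
128,000,000,000 / 1,073,741,824 = 119.2 GiB

119.2 GiB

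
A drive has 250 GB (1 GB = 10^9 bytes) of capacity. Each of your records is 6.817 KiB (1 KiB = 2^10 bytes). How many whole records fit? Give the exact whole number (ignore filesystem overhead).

35,813,499

Capacity: 250 GB = 250,000,000,000 bytes
Per item: 6.817 KiB = 6,980.608 bytes
⌊250,000,000,000 / 6,980.608⌋ = 35,813,499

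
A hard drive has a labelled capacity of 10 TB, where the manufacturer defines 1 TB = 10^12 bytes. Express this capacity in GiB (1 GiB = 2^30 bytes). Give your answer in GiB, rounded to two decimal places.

10 TB = 10 × 10^12 bytes = 10,000,000,000,000 bytes
1 GiB = 1,073,741,824 bytes
10,000,000,000,000 / 1,073,741,824 = 9,313.23 GiB

9,313.23 GiB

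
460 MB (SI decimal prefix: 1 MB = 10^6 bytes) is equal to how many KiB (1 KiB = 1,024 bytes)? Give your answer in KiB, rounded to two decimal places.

460 MB × 1,000,000 bytes/MB = 460,000,000 bytes
1 KiB = 2^10 bytes = 1,024 bytes
460,000,000 / 1,024 = 449,218.75 KiB

449,218.75 KiB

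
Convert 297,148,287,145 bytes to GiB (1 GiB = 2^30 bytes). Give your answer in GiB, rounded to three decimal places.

297,148,287,145 bytes given.
1 GiB = 2^30 bytes = 1,073,741,824 bytes
297,148,287,145 / 1,073,741,824 = 276.741 GiB

276.741 GiB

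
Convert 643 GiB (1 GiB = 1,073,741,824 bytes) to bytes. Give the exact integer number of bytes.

643 × 1,073,741,824 = 690,415,992,832 bytes

690,415,992,832 bytes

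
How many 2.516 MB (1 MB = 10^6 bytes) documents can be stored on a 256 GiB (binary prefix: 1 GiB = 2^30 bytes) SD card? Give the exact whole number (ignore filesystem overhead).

Capacity: 256 GiB = 274,877,906,944 bytes
Per item: 2.516 MB = 2,516,000 bytes
⌊274,877,906,944 / 2,516,000⌋ = 109,251

109,251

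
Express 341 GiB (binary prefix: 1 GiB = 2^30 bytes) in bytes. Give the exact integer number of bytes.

341 × 1,073,741,824 = 366,145,961,984 bytes  (1 GiB = 2^30 bytes)

366,145,961,984 bytes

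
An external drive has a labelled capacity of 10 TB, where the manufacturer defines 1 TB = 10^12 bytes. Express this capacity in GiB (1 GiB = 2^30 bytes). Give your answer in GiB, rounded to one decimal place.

9,313.2 GiB

10 TB = 10 × 10^12 bytes = 10,000,000,000,000 bytes
1 GiB = 1,073,741,824 bytes
10,000,000,000,000 / 1,073,741,824 = 9,313.2 GiB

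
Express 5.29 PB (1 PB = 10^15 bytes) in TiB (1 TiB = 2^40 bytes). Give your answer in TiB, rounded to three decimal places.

5.29 PB = 5.29 × 10^15 bytes = 5,290,000,000,000,000 bytes
1 TiB = 2^40 bytes = 1,099,511,627,776 bytes
5,290,000,000,000,000 / 1,099,511,627,776 = 4,811.227 TiB

4,811.227 TiB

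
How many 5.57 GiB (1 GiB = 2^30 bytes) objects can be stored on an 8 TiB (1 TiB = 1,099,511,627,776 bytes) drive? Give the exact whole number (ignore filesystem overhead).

1,470

Capacity: 8 TiB = 8,796,093,022,208 bytes
Per item: 5.57 GiB = 5,980,741,959.68 bytes
⌊8,796,093,022,208 / 5,980,741,959.68⌋ = 1,470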